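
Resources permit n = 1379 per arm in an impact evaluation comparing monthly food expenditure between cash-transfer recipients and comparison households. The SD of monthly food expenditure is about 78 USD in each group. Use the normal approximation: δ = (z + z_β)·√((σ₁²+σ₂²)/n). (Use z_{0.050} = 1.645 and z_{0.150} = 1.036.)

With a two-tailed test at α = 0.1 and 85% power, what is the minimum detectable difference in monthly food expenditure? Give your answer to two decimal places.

Minimum detectable difference ≈ 7.96 USD

δ = (z_{α/2} + z_β) · √((σ₁²+σ₂²)/n)
  = (1.645 + 1.036) · √(12168/1379)
  = 2.681 · √8.8238
  = 2.681 · 2.9705
  = 7.9639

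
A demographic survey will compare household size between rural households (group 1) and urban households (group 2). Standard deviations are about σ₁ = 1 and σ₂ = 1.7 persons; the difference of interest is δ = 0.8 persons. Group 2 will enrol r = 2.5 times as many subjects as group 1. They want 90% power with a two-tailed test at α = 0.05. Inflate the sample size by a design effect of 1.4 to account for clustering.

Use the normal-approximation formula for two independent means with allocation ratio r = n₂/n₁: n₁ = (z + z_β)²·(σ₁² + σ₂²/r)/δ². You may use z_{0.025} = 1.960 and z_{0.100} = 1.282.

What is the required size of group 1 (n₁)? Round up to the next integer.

n₁ = (z_{α/2} + z_β)² · (σ₁² + σ₂²/r) / δ²
   = (1.960 + 1.282)² · (1² + 1.7²/2.5) / 0.8²
   = 10.5106 · (1 + 1.156) / 0.64
   = 10.5106 · 2.156 / 0.64
   = 35.41
Design effect: 1.4 × 35.41 = 49.57.
Round up → n₁ = 50; n₂ = r·n₁ = 2.5 × 50 = 125.

n₁ = 50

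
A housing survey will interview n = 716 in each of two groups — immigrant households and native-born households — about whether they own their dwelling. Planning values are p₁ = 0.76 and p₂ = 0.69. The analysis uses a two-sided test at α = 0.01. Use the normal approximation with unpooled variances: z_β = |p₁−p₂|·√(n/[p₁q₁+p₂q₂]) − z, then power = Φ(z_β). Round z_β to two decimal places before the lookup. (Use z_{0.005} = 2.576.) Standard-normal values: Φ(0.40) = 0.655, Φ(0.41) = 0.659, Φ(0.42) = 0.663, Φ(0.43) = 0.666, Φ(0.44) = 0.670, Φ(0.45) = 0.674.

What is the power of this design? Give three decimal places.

Power ≈ 0.655

z_β = |p₁−p₂|·√(n/[p₁q₁+p₂q₂]) − z_{α/2}
    = 0.07 · √(716/0.3963) − 2.576
    = 0.07 · 42.5054 − 2.576
    = 2.9754 − 2.576 = 0.3994 → 0.40
Power = Φ(0.40) = 0.655.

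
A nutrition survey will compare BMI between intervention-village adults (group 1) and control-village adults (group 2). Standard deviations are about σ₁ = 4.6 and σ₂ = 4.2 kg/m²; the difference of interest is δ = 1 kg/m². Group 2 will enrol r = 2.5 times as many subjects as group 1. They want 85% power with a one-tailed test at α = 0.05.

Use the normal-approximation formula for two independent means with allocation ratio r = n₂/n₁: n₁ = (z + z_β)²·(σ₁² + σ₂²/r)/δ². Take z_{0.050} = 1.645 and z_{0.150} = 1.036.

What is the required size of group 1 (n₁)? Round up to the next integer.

n₁ = 203

n₁ = (z_α + z_β)² · (σ₁² + σ₂²/r) / δ²
   = (1.645 + 1.036)² · (4.6² + 4.2²/2.5) / 1²
   = 7.1878 · (21.16 + 7.056) / 1
   = 7.1878 · 28.216 / 1
   = 202.81
Round up → n₁ = 203; n₂ = r·n₁ = 2.5 × 203 = 508.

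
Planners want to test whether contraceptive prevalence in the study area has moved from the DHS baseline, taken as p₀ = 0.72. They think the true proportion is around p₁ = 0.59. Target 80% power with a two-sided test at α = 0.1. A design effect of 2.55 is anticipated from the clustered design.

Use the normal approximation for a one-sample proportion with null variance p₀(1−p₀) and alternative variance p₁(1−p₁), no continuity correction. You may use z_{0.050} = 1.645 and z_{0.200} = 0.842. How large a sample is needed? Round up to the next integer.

n = 201

n = [z_{α/2}·√(p₀q₀) + z_β·√(p₁q₁)]² / (p₁ − p₀)²
  = [1.645·√(0.72·0.28) + 0.842·√(0.59·0.41)]² / (-0.13)²
  = [1.645·0.4490 + 0.842·0.4918]² / 0.0169
  = [1.1527]² / 0.0169
  = 78.63
Design effect: 2.55 × 78.63 = 200.50.
Round up → n = 201.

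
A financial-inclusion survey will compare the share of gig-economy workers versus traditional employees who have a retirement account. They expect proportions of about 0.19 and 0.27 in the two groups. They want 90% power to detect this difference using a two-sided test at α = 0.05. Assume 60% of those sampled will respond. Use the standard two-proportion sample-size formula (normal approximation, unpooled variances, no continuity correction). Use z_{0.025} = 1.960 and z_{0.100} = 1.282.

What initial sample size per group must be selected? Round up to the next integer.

n = 961 per group

n = (z_{α/2} + z_β)² · [p₁(1−p₁) + p₂(1−p₂)] / (p₁ − p₂)²
  = (1.960 + 1.282)² · (0.19·0.81 + 0.27·0.73) / (-0.08)²
  = (3.242)² · (0.1539 + 0.1971) / 0.0064
  = 10.5106 · 0.3510 / 0.0064
  = 576.44
Adjust for 60% response: 576.44 / 0.60 = 960.73.
Round up → n = 961 per group.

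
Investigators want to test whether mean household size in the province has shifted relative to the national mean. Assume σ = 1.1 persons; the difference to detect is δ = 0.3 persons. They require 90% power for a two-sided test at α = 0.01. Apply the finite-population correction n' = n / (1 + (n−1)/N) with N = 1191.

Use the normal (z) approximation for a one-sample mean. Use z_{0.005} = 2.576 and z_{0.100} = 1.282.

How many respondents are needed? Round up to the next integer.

n = 172

n = (z_{α/2} + z_β)² · σ² / δ²
  = (2.576 + 1.282)² · 1.1² / 0.3²
  = 14.8842 · 1.21 / 0.09
  = 200.11
Finite-population correction (N = 1191): 200.11 / (1 + (200.11 − 1)/1191) = 171.45.
Round up → n = 172.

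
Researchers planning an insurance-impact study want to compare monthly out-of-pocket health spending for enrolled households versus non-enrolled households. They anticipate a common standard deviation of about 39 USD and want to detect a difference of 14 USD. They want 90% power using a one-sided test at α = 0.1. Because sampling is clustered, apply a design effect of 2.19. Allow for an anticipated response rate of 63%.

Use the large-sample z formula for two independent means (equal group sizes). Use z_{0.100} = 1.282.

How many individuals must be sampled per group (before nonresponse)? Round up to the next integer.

n = 355 per group

n = (z_α + z_β)² · (σ₁² + σ₂²) / δ²
  = (1.282 + 1.282)² · (2·39² = 3042) / 14²
  = 6.5741 · 3042 / 196
  = 102.03
Design effect: 2.19 × 102.03 = 223.45.
Adjust for 63% response: 223.45 / 0.63 = 354.68.
Round up → n = 355 per group.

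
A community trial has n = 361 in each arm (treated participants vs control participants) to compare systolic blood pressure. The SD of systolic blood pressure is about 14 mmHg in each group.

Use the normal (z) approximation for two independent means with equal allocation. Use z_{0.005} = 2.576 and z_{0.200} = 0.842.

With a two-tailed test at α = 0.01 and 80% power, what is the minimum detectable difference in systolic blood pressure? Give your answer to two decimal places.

Minimum detectable difference ≈ 3.56 mmHg

δ = (z_{α/2} + z_β) · √((σ₁²+σ₂²)/n)
  = (2.576 + 0.842) · √(392/361)
  = 3.418 · √1.0859
  = 3.418 · 1.0421
  = 3.5617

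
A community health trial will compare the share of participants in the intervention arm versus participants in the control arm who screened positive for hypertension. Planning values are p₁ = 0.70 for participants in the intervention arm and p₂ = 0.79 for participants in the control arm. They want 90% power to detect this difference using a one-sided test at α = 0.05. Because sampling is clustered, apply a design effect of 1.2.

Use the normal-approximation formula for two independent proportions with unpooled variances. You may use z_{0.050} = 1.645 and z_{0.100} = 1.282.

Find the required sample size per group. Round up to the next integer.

n = 478 per group

n = (z_α + z_β)² · [p₁(1−p₁) + p₂(1−p₂)] / (p₁ − p₂)²
  = (1.645 + 1.282)² · (0.70·0.30 + 0.79·0.21) / (-0.09)²
  = (2.927)² · (0.2100 + 0.1659) / 0.0081
  = 8.5673 · 0.3759 / 0.0081
  = 397.59
Design effect: 1.2 × 397.59 = 477.11.
Round up → n = 478 per group.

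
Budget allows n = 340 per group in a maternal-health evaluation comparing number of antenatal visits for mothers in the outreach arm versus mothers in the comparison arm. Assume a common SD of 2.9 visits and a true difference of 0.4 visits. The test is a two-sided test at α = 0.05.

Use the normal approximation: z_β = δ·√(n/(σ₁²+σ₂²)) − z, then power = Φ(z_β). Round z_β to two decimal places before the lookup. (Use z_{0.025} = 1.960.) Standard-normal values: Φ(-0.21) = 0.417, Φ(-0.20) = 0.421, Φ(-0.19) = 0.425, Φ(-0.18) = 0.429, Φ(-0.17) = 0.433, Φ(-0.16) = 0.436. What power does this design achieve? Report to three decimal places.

z_β = δ·√(n/(σ₁²+σ₂²)) − z_{α/2}
    = 0.4 · √(340/16.82) − 1.960
    = 0.4 · 4.49600 − 1.960
    = 1.7984 − 1.960 = -0.1616 → -0.16
Power = Φ(-0.16) = 0.436.

Power ≈ 0.436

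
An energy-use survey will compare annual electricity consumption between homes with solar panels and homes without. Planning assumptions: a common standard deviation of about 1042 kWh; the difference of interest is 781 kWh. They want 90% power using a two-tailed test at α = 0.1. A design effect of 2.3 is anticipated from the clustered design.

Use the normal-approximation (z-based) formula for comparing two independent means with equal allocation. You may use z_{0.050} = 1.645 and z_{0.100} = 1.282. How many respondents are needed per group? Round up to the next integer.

n = (z_{α/2} + z_β)² · (σ₁² + σ₂²) / δ²
  = (1.645 + 1.282)² · (2·1042² = 2171528) / 781²
  = 8.5673 · 2171528 / 609961
  = 30.50
Design effect: 2.3 × 30.50 = 70.15.
Round up → n = 71 per group.

n = 71 per group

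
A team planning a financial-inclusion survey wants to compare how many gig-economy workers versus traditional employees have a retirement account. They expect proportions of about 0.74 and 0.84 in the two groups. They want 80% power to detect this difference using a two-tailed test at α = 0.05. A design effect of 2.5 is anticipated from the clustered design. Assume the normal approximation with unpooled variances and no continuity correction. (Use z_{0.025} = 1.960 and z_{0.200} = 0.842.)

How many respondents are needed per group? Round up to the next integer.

n = (z_{α/2} + z_β)² · [p₁(1−p₁) + p₂(1−p₂)] / (p₁ − p₂)²
  = (1.960 + 0.842)² · (0.74·0.26 + 0.84·0.16) / (-0.10)²
  = (2.802)² · (0.1924 + 0.1344) / 0.0100
  = 7.8512 · 0.3268 / 0.0100
  = 256.58
Design effect: 2.5 × 256.58 = 641.44.
Round up → n = 642 per group.

n = 642 per group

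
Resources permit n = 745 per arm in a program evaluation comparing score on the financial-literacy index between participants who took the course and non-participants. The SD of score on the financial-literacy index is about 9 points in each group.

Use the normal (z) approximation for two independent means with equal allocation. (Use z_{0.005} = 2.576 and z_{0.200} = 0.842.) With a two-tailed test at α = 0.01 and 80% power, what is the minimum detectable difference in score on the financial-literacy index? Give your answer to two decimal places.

Minimum detectable difference ≈ 1.59 points

δ = (z_{α/2} + z_β) · √((σ₁²+σ₂²)/n)
  = (2.576 + 0.842) · √(162/745)
  = 3.418 · √0.21745
  = 3.418 · 0.4663
  = 1.5939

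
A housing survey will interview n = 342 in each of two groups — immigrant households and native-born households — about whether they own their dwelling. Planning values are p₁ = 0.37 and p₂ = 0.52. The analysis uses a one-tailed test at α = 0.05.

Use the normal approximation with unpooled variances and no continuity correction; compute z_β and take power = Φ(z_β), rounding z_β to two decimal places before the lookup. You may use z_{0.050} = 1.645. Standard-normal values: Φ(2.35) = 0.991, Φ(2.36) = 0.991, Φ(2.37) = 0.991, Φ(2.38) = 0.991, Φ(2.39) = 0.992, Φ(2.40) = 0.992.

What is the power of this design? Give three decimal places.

Power ≈ 0.991

z_β = |p₁−p₂|·√(n/[p₁q₁+p₂q₂]) − z_α
    = 0.15 · √(342/0.4827) − 1.645
    = 0.15 · 26.6179 − 1.645
    = 3.9927 − 1.645 = 2.3477 → 2.35
Power = Φ(2.35) = 0.991.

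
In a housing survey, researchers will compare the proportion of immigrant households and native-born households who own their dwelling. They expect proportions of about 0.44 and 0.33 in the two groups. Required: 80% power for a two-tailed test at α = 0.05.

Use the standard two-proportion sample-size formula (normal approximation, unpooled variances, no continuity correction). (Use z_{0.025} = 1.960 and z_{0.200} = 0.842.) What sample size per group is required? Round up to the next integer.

n = (z_{α/2} + z_β)² · [p₁(1−p₁) + p₂(1−p₂)] / (p₁ − p₂)²
  = (1.960 + 0.842)² · (0.44·0.56 + 0.33·0.67) / (0.11)²
  = (2.802)² · (0.2464 + 0.2211) / 0.0121
  = 7.8512 · 0.4675 / 0.0121
  = 303.34
Round up → n = 304 per group.

n = 304 per group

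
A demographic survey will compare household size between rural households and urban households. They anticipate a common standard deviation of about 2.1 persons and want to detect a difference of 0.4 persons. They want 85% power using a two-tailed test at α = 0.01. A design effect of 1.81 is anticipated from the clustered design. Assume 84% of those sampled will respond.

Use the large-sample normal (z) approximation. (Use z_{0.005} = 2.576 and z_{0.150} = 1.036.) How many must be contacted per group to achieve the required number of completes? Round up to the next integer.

n = 1550 per group

n = (z_{α/2} + z_β)² · (σ₁² + σ₂²) / δ²
  = (2.576 + 1.036)² · (2·2.1² = 8.82) / 0.4²
  = 13.0465 · 8.82 / 0.16
  = 719.19
Design effect: 1.81 × 719.19 = 1301.74.
Adjust for 84% response: 1301.74 / 0.84 = 1549.68.
Round up → n = 1550 per group.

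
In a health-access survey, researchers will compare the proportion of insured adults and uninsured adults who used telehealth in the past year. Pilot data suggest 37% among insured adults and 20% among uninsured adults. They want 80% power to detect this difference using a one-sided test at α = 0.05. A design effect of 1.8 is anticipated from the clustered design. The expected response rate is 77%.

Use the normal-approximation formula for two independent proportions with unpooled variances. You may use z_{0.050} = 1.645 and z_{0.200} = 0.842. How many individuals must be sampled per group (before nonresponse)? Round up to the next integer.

n = (z_α + z_β)² · [p₁(1−p₁) + p₂(1−p₂)] / (p₁ − p₂)²
  = (1.645 + 0.842)² · (0.37·0.63 + 0.20·0.80) / (0.17)²
  = (2.487)² · (0.2331 + 0.1600) / 0.0289
  = 6.1852 · 0.3931 / 0.0289
  = 84.13
Design effect: 1.8 × 84.13 = 151.44.
Adjust for 77% response: 151.44 / 0.77 = 196.67.
Round up → n = 197 per group.

n = 197 per group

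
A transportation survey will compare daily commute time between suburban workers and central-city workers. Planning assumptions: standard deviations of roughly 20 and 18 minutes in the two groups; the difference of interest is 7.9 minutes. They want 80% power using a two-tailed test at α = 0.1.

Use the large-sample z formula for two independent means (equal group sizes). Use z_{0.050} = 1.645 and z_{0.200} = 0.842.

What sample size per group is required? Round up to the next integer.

n = 72 per group

n = (z_{α/2} + z_β)² · (σ₁² + σ₂²) / δ²
  = (1.645 + 0.842)² · (20² + 18² = 724) / 7.9²
  = 6.1852 · 724 / 62.41
  = 71.75
Round up → n = 72 per group.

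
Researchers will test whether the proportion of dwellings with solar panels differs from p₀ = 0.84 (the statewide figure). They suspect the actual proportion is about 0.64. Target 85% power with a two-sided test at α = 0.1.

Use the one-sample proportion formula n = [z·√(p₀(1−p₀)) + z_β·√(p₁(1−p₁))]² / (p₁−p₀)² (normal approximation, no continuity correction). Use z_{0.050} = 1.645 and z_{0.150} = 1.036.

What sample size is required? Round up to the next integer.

n = [z_{α/2}·√(p₀q₀) + z_β·√(p₁q₁)]² / (p₁ − p₀)²
  = [1.645·√(0.84·0.16) + 1.036·√(0.64·0.36)]² / (-0.20)²
  = [1.645·0.3666 + 1.036·0.4800]² / 0.0400
  = [1.1003]² / 0.0400
  = 30.27
Round up → n = 31.

n = 31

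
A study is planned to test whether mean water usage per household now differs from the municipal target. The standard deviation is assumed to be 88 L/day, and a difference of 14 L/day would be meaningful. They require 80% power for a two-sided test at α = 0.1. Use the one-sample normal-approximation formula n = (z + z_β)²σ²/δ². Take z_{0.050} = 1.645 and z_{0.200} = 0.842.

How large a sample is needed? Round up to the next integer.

n = (z_{α/2} + z_β)² · σ² / δ²
  = (1.645 + 0.842)² · 88² / 14²
  = 6.1852 · 7744 / 196
  = 244.38
Round up → n = 245.

n = 245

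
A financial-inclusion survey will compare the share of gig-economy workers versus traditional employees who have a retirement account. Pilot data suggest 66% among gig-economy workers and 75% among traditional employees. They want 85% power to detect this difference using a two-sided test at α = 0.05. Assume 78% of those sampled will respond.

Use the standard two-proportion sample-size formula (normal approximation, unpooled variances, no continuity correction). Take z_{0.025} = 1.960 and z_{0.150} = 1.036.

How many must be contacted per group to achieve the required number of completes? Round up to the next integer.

n = 586 per group

n = (z_{α/2} + z_β)² · [p₁(1−p₁) + p₂(1−p₂)] / (p₁ − p₂)²
  = (1.960 + 1.036)² · (0.66·0.34 + 0.75·0.25) / (-0.09)²
  = (2.996)² · (0.2244 + 0.1875) / 0.0081
  = 8.9760 · 0.4119 / 0.0081
  = 456.45
Adjust for 78% response: 456.45 / 0.78 = 585.19.
Round up → n = 586 per group.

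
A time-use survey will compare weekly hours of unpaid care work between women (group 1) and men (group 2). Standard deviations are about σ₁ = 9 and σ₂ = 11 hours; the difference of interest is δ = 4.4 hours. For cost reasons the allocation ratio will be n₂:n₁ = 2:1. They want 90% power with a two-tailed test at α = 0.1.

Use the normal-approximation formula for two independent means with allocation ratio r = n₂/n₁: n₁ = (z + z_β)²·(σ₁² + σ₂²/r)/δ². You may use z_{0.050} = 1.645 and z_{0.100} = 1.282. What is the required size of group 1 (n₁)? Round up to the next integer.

n₁ = 63

n₁ = (z_{α/2} + z_β)² · (σ₁² + σ₂²/r) / δ²
   = (1.645 + 1.282)² · (9² + 11²/2) / 4.4²
   = 8.5673 · (81 + 60.5) / 19.36
   = 8.5673 · 141.5 / 19.36
   = 62.62
Round up → n₁ = 63; n₂ = r·n₁ = 2 × 63 = 126.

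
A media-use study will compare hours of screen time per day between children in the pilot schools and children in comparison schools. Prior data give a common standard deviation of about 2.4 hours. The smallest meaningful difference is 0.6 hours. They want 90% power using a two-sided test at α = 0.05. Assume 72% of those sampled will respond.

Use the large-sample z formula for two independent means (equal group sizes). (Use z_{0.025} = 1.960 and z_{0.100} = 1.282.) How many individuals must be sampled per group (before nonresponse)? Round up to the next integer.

n = 468 per group

n = (z_{α/2} + z_β)² · (σ₁² + σ₂²) / δ²
  = (1.960 + 1.282)² · (2·2.4² = 11.52) / 0.6²
  = 10.5106 · 11.52 / 0.36
  = 336.34
Adjust for 72% response: 336.34 / 0.72 = 467.14.
Round up → n = 468 per group.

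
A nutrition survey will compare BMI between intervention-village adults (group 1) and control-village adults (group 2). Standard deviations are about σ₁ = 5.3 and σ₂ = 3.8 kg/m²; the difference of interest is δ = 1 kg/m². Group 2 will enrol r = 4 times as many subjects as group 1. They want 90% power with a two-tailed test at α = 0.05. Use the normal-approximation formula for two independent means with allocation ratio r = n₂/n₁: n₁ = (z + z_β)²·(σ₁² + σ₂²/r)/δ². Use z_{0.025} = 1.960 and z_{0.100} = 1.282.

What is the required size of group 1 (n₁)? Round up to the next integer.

n₁ = 334

n₁ = (z_{α/2} + z_β)² · (σ₁² + σ₂²/r) / δ²
   = (1.960 + 1.282)² · (5.3² + 3.8²/4) / 1²
   = 10.5106 · (28.09 + 3.61) / 1
   = 10.5106 · 31.7 / 1
   = 333.18
Round up → n₁ = 334; n₂ = r·n₁ = 4 × 334 = 1336.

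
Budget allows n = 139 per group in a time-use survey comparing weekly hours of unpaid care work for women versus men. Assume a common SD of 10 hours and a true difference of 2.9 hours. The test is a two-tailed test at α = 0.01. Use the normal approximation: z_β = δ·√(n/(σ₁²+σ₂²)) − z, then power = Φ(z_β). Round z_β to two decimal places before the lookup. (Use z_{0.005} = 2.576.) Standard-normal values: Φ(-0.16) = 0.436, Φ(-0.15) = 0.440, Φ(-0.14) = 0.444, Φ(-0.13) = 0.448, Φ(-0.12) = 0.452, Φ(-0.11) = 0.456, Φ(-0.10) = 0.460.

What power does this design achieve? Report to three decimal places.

Power ≈ 0.436

z_β = δ·√(n/(σ₁²+σ₂²)) − z_{α/2}
    = 2.9 · √(139/200) − 2.576
    = 2.9 · 0.83367 − 2.576
    = 2.4176 − 2.576 = -0.1584 → -0.16
Power = Φ(-0.16) = 0.436.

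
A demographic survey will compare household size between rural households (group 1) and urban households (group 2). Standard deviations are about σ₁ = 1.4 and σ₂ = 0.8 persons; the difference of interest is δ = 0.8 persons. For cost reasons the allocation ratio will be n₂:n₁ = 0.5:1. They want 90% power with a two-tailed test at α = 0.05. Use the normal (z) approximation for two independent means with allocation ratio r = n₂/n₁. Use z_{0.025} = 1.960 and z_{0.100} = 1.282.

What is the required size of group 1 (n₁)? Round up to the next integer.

n₁ = 54

n₁ = (z_{α/2} + z_β)² · (σ₁² + σ₂²/r) / δ²
   = (1.960 + 1.282)² · (1.4² + 0.8²/0.5) / 0.8²
   = 10.5106 · (1.96 + 1.28) / 0.64
   = 10.5106 · 3.24 / 0.64
   = 53.21
Round up → n₁ = 54; n₂ = r·n₁ = 0.5 × 54 = 27.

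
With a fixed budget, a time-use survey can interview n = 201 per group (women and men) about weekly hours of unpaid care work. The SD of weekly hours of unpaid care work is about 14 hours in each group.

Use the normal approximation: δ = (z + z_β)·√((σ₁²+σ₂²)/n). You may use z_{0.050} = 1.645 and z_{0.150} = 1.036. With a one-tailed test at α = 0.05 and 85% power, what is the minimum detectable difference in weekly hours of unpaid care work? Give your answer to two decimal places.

Minimum detectable difference ≈ 3.74 hours

δ = (z_α + z_β) · √((σ₁²+σ₂²)/n)
  = (1.645 + 1.036) · √(392/201)
  = 2.681 · √1.9502
  = 2.681 · 1.3965
  = 3.7441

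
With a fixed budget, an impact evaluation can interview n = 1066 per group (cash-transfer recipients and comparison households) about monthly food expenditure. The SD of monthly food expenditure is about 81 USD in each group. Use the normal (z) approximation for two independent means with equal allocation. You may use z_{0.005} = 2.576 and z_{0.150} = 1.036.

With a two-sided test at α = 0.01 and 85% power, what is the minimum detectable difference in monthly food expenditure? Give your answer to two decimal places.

Minimum detectable difference ≈ 12.67 USD

δ = (z_{α/2} + z_β) · √((σ₁²+σ₂²)/n)
  = (2.576 + 1.036) · √(13122/1066)
  = 3.612 · √12.3096
  = 3.612 · 3.5085
  = 12.6727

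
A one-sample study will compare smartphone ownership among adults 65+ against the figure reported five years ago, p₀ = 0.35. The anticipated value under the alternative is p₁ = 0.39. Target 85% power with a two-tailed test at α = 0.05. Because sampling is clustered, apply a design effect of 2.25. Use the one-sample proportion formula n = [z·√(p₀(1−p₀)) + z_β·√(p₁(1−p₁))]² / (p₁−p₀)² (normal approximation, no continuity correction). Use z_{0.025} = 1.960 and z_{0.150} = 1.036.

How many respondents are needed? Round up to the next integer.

n = [z_{α/2}·√(p₀q₀) + z_β·√(p₁q₁)]² / (p₁ − p₀)²
  = [1.960·√(0.35·0.65) + 1.036·√(0.39·0.61)]² / (0.04)²
  = [1.960·0.4770 + 1.036·0.4877]² / 0.0016
  = [1.4402]² / 0.0016
  = 1296.30
Design effect: 2.25 × 1296.30 = 2916.69.
Round up → n = 2917.

n = 2917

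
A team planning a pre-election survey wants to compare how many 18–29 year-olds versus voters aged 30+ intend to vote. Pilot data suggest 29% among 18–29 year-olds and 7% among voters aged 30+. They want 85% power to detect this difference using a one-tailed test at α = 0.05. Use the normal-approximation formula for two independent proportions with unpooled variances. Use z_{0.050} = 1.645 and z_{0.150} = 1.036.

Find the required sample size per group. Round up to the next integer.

n = 41 per group

n = (z_α + z_β)² · [p₁(1−p₁) + p₂(1−p₂)] / (p₁ − p₂)²
  = (1.645 + 1.036)² · (0.29·0.71 + 0.07·0.93) / (0.22)²
  = (2.681)² · (0.2059 + 0.0651) / 0.0484
  = 7.1878 · 0.2710 / 0.0484
  = 40.25
Round up → n = 41 per group.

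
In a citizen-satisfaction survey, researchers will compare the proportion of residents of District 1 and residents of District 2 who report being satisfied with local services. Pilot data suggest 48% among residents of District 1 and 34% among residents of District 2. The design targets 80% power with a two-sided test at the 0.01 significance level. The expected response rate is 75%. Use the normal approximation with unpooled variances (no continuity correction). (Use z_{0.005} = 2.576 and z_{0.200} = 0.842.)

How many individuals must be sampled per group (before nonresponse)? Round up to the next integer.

n = 377 per group

n = (z_{α/2} + z_β)² · [p₁(1−p₁) + p₂(1−p₂)] / (p₁ − p₂)²
  = (2.576 + 0.842)² · (0.48·0.52 + 0.34·0.66) / (0.14)²
  = (3.418)² · (0.2496 + 0.2244) / 0.0196
  = 11.6827 · 0.4740 / 0.0196
  = 282.53
Adjust for 75% response: 282.53 / 0.75 = 376.71.
Round up → n = 377 per group.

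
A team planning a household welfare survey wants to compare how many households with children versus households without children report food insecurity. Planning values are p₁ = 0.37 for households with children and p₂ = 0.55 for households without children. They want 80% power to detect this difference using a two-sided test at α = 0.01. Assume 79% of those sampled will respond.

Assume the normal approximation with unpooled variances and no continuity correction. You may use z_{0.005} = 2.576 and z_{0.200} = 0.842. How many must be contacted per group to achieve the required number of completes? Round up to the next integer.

n = (z_{α/2} + z_β)² · [p₁(1−p₁) + p₂(1−p₂)] / (p₁ − p₂)²
  = (2.576 + 0.842)² · (0.37·0.63 + 0.55·0.45) / (-0.18)²
  = (3.418)² · (0.2331 + 0.2475) / 0.0324
  = 11.6827 · 0.4806 / 0.0324
  = 173.29
Adjust for 79% response: 173.29 / 0.79 = 219.36.
Round up → n = 220 per group.

n = 220 per group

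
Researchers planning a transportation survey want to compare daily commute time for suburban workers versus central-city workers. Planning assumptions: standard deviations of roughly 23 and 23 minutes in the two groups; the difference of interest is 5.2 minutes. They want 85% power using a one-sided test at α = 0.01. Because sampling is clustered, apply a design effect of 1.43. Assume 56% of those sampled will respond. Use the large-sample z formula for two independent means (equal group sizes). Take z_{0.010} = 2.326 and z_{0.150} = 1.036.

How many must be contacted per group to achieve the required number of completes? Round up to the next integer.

n = 1130 per group

n = (z_α + z_β)² · (σ₁² + σ₂²) / δ²
  = (2.326 + 1.036)² · (23² + 23² = 1058) / 5.2²
  = 11.3030 · 1058 / 27.04
  = 442.26
Design effect: 1.43 × 442.26 = 632.43.
Adjust for 56% response: 632.43 / 0.56 = 1129.33.
Round up → n = 1130 per group.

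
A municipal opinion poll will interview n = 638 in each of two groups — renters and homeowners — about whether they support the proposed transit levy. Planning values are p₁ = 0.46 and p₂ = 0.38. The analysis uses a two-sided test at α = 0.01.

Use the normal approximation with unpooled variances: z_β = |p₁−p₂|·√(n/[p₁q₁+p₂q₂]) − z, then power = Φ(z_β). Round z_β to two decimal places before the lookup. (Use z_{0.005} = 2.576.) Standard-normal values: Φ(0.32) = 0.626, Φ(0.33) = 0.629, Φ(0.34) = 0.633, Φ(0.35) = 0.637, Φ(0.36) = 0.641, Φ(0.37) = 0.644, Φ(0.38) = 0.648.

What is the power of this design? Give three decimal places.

z_β = |p₁−p₂|·√(n/[p₁q₁+p₂q₂]) − z_{α/2}
    = 0.08 · √(638/0.4840) − 2.576
    = 0.08 · 36.3068 − 2.576
    = 2.9045 − 2.576 = 0.3285 → 0.33
Power = Φ(0.33) = 0.629.

Power ≈ 0.629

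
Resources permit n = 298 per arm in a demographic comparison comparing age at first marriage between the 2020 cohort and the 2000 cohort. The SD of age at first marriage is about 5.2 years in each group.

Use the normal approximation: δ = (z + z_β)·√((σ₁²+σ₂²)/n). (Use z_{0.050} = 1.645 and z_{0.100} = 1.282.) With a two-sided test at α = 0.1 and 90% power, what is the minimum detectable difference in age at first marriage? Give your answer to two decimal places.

Minimum detectable difference ≈ 1.25 years

δ = (z_{α/2} + z_β) · √((σ₁²+σ₂²)/n)
  = (1.645 + 1.282) · √(54.08/298)
  = 2.927 · √0.18148
  = 2.927 · 0.4260
  = 1.2469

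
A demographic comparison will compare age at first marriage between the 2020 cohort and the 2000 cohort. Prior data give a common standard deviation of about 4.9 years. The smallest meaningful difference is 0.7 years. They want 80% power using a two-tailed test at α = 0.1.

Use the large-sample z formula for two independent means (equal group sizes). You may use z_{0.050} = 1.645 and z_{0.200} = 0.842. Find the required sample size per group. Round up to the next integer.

n = 607 per group

n = (z_{α/2} + z_β)² · (σ₁² + σ₂²) / δ²
  = (1.645 + 0.842)² · (2·4.9² = 48.02) / 0.7²
  = 6.1852 · 48.02 / 0.49
  = 606.15
Round up → n = 607 per group.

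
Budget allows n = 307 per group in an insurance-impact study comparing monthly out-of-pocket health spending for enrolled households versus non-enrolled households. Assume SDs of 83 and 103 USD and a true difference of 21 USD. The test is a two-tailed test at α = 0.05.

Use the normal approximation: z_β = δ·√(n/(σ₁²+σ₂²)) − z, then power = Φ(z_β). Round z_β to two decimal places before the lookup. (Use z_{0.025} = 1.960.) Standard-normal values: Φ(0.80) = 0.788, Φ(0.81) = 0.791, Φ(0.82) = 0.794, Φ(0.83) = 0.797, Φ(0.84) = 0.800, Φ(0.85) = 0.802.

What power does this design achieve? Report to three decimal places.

z_β = δ·√(n/(σ₁²+σ₂²)) − z_{α/2}
    = 21 · √(307/17498) − 1.960
    = 21 · 0.13246 − 1.960
    = 2.7816 − 1.960 = 0.8216 → 0.82
Power = Φ(0.82) = 0.794.

Power ≈ 0.794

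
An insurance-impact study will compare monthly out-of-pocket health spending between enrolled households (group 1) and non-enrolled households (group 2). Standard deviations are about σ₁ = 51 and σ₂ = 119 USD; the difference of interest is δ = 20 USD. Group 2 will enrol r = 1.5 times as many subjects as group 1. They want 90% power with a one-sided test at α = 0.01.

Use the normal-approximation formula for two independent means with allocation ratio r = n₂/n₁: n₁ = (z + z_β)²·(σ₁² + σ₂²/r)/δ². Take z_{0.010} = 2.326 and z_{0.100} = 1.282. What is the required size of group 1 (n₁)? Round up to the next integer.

n₁ = 392

n₁ = (z_α + z_β)² · (σ₁² + σ₂²/r) / δ²
   = (2.326 + 1.282)² · (51² + 119²/1.5) / 20²
   = 13.0177 · (2601 + 9440.7) / 400
   = 13.0177 · 12041.7 / 400
   = 391.89
Round up → n₁ = 392; n₂ = r·n₁ = 1.5 × 392 = 588.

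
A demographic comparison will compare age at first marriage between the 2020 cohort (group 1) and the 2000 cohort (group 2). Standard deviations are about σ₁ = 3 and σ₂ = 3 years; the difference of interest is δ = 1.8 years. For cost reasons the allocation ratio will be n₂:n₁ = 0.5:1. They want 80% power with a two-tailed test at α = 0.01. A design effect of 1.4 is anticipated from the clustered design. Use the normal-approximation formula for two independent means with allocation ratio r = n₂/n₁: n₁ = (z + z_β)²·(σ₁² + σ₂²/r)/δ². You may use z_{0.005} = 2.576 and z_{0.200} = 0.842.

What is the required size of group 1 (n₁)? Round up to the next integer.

n₁ = (z_{α/2} + z_β)² · (σ₁² + σ₂²/r) / δ²
   = (2.576 + 0.842)² · (3² + 3²/0.5) / 1.8²
   = 11.6827 · (9 + 18) / 3.24
   = 11.6827 · 27 / 3.24
   = 97.36
Design effect: 1.4 × 97.36 = 136.30.
Round up → n₁ = 137; n₂ = r·n₁ = 0.5 × 137 = 69.

n₁ = 137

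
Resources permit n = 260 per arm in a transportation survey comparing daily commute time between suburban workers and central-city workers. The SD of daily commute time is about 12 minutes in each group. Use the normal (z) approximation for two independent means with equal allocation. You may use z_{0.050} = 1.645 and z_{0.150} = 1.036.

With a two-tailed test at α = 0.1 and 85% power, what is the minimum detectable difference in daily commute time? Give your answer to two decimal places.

δ = (z_{α/2} + z_β) · √((σ₁²+σ₂²)/n)
  = (1.645 + 1.036) · √(288/260)
  = 2.681 · √1.1077
  = 2.681 · 1.0525
  = 2.8217

Minimum detectable difference ≈ 2.82 minutes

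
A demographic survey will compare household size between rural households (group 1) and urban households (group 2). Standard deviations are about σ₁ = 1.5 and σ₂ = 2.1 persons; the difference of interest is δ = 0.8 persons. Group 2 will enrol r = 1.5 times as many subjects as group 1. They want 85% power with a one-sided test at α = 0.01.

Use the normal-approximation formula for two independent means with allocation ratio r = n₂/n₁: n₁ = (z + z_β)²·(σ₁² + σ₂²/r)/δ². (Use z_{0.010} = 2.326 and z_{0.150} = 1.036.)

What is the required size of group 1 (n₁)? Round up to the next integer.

n₁ = 92

n₁ = (z_α + z_β)² · (σ₁² + σ₂²/r) / δ²
   = (2.326 + 1.036)² · (1.5² + 2.1²/1.5) / 0.8²
   = 11.3030 · (2.25 + 2.94) / 0.64
   = 11.3030 · 5.19 / 0.64
   = 91.66
Round up → n₁ = 92; n₂ = r·n₁ = 1.5 × 92 = 138.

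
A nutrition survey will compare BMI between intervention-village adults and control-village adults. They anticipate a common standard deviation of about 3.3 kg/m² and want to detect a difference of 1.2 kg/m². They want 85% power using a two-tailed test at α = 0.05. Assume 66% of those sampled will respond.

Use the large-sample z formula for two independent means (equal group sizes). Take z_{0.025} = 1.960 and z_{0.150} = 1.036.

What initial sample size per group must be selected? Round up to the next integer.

n = (z_{α/2} + z_β)² · (σ₁² + σ₂²) / δ²
  = (1.960 + 1.036)² · (2·3.3² = 21.78) / 1.2²
  = 8.9760 · 21.78 / 1.44
  = 135.76
Adjust for 66% response: 135.76 / 0.66 = 205.70.
Round up → n = 206 per group.

n = 206 per group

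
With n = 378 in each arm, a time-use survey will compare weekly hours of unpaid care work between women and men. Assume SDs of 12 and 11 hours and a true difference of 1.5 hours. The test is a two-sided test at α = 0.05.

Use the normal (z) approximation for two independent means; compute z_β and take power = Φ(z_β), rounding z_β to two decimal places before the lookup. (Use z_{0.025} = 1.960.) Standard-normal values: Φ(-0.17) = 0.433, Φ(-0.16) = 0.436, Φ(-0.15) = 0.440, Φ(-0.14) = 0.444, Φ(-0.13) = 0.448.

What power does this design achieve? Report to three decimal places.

z_β = δ·√(n/(σ₁²+σ₂²)) − z_{α/2}
    = 1.5 · √(378/265) − 1.960
    = 1.5 · 1.19433 − 1.960
    = 1.7915 − 1.960 = -0.1685 → -0.17
Power = Φ(-0.17) = 0.433.

Power ≈ 0.433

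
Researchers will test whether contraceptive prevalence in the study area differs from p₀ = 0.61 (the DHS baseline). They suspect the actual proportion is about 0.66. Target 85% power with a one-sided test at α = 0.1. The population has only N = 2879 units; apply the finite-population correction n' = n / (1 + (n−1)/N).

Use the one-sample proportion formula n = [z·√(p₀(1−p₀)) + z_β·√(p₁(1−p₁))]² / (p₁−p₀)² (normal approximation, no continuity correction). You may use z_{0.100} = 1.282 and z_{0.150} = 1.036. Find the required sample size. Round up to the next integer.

n = [z_α·√(p₀q₀) + z_β·√(p₁q₁)]² / (p₁ − p₀)²
  = [1.282·√(0.61·0.39) + 1.036·√(0.66·0.34)]² / (0.05)²
  = [1.282·0.4877 + 1.036·0.4737]² / 0.0025
  = [1.1161]² / 0.0025
  = 498.23
Finite-population correction (N = 2879): 498.23 / (1 + (498.23 − 1)/2879) = 424.86.
Round up → n = 425.

n = 425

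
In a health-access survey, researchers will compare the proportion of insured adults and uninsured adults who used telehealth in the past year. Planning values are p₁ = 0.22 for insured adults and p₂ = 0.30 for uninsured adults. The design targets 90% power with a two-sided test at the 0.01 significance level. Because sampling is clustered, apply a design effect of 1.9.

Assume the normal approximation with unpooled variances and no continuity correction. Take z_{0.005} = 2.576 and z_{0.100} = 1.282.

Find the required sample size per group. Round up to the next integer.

n = 1687 per group

n = (z_{α/2} + z_β)² · [p₁(1−p₁) + p₂(1−p₂)] / (p₁ − p₂)²
  = (2.576 + 1.282)² · (0.22·0.78 + 0.30·0.70) / (-0.08)²
  = (3.858)² · (0.1716 + 0.2100) / 0.0064
  = 14.8842 · 0.3816 / 0.0064
  = 887.47
Design effect: 1.9 × 887.47 = 1686.19.
Round up → n = 1687 per group.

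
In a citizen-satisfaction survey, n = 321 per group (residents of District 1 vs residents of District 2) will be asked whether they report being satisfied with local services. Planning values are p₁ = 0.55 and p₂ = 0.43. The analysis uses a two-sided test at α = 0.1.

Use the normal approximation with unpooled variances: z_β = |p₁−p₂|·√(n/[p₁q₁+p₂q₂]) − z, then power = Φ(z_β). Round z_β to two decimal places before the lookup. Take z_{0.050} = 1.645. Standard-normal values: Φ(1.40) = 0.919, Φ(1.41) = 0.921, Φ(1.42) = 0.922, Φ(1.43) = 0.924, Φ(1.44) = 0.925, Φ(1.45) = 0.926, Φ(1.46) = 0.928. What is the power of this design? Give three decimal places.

z_β = |p₁−p₂|·√(n/[p₁q₁+p₂q₂]) − z_{α/2}
    = 0.12 · √(321/0.4926) − 1.645
    = 0.12 · 25.5273 − 1.645
    = 3.0633 − 1.645 = 1.4183 → 1.42
Power = Φ(1.42) = 0.922.

Power ≈ 0.922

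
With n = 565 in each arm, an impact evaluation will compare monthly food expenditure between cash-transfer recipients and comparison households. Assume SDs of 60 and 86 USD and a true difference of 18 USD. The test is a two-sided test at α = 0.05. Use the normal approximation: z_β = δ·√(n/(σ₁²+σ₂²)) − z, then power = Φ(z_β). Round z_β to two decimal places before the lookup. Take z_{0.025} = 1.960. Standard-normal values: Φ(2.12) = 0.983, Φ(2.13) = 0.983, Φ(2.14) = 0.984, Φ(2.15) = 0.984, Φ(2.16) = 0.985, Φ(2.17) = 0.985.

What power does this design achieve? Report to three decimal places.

z_β = δ·√(n/(σ₁²+σ₂²)) − z_{α/2}
    = 18 · √(565/10996) − 1.960
    = 18 · 0.22668 − 1.960
    = 4.0802 − 1.960 = 2.1202 → 2.12
Power = Φ(2.12) = 0.983.

Power ≈ 0.983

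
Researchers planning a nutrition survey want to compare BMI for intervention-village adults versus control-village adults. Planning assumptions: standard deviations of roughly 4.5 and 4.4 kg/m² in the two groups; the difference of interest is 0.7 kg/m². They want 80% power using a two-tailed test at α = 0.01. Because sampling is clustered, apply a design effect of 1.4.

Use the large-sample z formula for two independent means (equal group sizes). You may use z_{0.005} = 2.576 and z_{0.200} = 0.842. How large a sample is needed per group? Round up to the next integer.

n = 1323 per group

n = (z_{α/2} + z_β)² · (σ₁² + σ₂²) / δ²
  = (2.576 + 0.842)² · (4.5² + 4.4² = 39.61) / 0.7²
  = 11.6827 · 39.61 / 0.49
  = 944.39
Design effect: 1.4 × 944.39 = 1322.15.
Round up → n = 1323 per group.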